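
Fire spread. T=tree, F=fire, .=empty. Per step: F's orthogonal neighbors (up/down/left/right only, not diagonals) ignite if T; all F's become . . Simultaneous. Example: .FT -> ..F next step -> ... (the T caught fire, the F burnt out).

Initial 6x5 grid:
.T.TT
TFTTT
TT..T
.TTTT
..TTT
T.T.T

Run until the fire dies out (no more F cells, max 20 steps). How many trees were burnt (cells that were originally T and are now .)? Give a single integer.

Answer: 19

Derivation:
Step 1: +4 fires, +1 burnt (F count now 4)
Step 2: +3 fires, +4 burnt (F count now 3)
Step 3: +3 fires, +3 burnt (F count now 3)
Step 4: +4 fires, +3 burnt (F count now 4)
Step 5: +3 fires, +4 burnt (F count now 3)
Step 6: +1 fires, +3 burnt (F count now 1)
Step 7: +1 fires, +1 burnt (F count now 1)
Step 8: +0 fires, +1 burnt (F count now 0)
Fire out after step 8
Initially T: 20, now '.': 29
Total burnt (originally-T cells now '.'): 19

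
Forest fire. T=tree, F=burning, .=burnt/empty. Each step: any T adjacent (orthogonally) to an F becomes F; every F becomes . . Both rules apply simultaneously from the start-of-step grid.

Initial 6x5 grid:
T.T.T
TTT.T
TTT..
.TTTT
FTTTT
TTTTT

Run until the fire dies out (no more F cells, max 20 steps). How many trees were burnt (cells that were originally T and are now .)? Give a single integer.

Answer: 21

Derivation:
Step 1: +2 fires, +1 burnt (F count now 2)
Step 2: +3 fires, +2 burnt (F count now 3)
Step 3: +4 fires, +3 burnt (F count now 4)
Step 4: +6 fires, +4 burnt (F count now 6)
Step 5: +4 fires, +6 burnt (F count now 4)
Step 6: +2 fires, +4 burnt (F count now 2)
Step 7: +0 fires, +2 burnt (F count now 0)
Fire out after step 7
Initially T: 23, now '.': 28
Total burnt (originally-T cells now '.'): 21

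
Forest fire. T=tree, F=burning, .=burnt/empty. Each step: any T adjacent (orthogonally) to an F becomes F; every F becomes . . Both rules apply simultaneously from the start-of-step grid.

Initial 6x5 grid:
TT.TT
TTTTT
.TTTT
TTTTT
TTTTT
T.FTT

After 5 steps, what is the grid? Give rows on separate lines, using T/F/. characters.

Step 1: 2 trees catch fire, 1 burn out
  TT.TT
  TTTTT
  .TTTT
  TTTTT
  TTFTT
  T..FT
Step 2: 4 trees catch fire, 2 burn out
  TT.TT
  TTTTT
  .TTTT
  TTFTT
  TF.FT
  T...F
Step 3: 5 trees catch fire, 4 burn out
  TT.TT
  TTTTT
  .TFTT
  TF.FT
  F...F
  T....
Step 4: 6 trees catch fire, 5 burn out
  TT.TT
  TTFTT
  .F.FT
  F...F
  .....
  F....
Step 5: 3 trees catch fire, 6 burn out
  TT.TT
  TF.FT
  ....F
  .....
  .....
  .....

TT.TT
TF.FT
....F
.....
.....
.....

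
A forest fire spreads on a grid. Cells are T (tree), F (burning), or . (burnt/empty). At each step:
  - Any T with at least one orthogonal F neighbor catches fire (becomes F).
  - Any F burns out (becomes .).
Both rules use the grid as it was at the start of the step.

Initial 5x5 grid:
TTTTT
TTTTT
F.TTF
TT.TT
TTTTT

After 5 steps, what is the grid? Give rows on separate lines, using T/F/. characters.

Step 1: 5 trees catch fire, 2 burn out
  TTTTT
  FTTTF
  ..TF.
  FT.TF
  TTTTT
Step 2: 9 trees catch fire, 5 burn out
  FTTTF
  .FTF.
  ..F..
  .F.F.
  FTTTF
Step 3: 5 trees catch fire, 9 burn out
  .FTF.
  ..F..
  .....
  .....
  .FTF.
Step 4: 2 trees catch fire, 5 burn out
  ..F..
  .....
  .....
  .....
  ..F..
Step 5: 0 trees catch fire, 2 burn out
  .....
  .....
  .....
  .....
  .....

.....
.....
.....
.....
.....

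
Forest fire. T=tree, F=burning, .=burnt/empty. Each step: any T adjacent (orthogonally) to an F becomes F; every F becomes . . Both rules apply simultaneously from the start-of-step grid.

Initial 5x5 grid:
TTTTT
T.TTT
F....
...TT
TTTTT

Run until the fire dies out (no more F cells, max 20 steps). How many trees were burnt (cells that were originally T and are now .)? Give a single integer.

Step 1: +1 fires, +1 burnt (F count now 1)
Step 2: +1 fires, +1 burnt (F count now 1)
Step 3: +1 fires, +1 burnt (F count now 1)
Step 4: +1 fires, +1 burnt (F count now 1)
Step 5: +2 fires, +1 burnt (F count now 2)
Step 6: +2 fires, +2 burnt (F count now 2)
Step 7: +1 fires, +2 burnt (F count now 1)
Step 8: +0 fires, +1 burnt (F count now 0)
Fire out after step 8
Initially T: 16, now '.': 18
Total burnt (originally-T cells now '.'): 9

Answer: 9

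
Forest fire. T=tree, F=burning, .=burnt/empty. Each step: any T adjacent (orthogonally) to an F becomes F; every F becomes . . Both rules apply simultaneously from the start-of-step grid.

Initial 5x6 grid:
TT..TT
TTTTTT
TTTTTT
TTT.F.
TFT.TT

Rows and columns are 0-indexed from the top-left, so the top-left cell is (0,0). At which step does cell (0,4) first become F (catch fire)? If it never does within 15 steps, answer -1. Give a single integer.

Step 1: cell (0,4)='T' (+5 fires, +2 burnt)
Step 2: cell (0,4)='T' (+7 fires, +5 burnt)
Step 3: cell (0,4)='F' (+6 fires, +7 burnt)
  -> target ignites at step 3
Step 4: cell (0,4)='.' (+4 fires, +6 burnt)
Step 5: cell (0,4)='.' (+1 fires, +4 burnt)
Step 6: cell (0,4)='.' (+0 fires, +1 burnt)
  fire out at step 6

3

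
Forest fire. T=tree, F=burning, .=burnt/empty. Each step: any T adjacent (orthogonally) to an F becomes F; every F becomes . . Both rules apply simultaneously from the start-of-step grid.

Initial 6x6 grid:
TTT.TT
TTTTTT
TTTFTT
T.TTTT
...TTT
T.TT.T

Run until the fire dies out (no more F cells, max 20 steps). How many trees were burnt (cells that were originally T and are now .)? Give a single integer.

Answer: 27

Derivation:
Step 1: +4 fires, +1 burnt (F count now 4)
Step 2: +7 fires, +4 burnt (F count now 7)
Step 3: +8 fires, +7 burnt (F count now 8)
Step 4: +6 fires, +8 burnt (F count now 6)
Step 5: +2 fires, +6 burnt (F count now 2)
Step 6: +0 fires, +2 burnt (F count now 0)
Fire out after step 6
Initially T: 28, now '.': 35
Total burnt (originally-T cells now '.'): 27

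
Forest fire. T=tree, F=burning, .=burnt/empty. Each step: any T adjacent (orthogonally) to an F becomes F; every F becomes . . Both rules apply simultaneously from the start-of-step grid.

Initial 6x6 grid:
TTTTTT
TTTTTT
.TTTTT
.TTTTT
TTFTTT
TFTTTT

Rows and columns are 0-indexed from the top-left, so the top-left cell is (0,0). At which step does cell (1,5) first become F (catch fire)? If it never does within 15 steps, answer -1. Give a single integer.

Step 1: cell (1,5)='T' (+5 fires, +2 burnt)
Step 2: cell (1,5)='T' (+6 fires, +5 burnt)
Step 3: cell (1,5)='T' (+6 fires, +6 burnt)
Step 4: cell (1,5)='T' (+6 fires, +6 burnt)
Step 5: cell (1,5)='T' (+5 fires, +6 burnt)
Step 6: cell (1,5)='F' (+3 fires, +5 burnt)
  -> target ignites at step 6
Step 7: cell (1,5)='.' (+1 fires, +3 burnt)
Step 8: cell (1,5)='.' (+0 fires, +1 burnt)
  fire out at step 8

6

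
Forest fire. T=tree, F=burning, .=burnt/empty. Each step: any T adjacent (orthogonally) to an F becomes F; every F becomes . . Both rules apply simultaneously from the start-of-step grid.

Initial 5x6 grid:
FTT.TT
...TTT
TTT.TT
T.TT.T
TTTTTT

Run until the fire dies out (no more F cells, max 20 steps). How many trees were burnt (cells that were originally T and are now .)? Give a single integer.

Step 1: +1 fires, +1 burnt (F count now 1)
Step 2: +1 fires, +1 burnt (F count now 1)
Step 3: +0 fires, +1 burnt (F count now 0)
Fire out after step 3
Initially T: 22, now '.': 10
Total burnt (originally-T cells now '.'): 2

Answer: 2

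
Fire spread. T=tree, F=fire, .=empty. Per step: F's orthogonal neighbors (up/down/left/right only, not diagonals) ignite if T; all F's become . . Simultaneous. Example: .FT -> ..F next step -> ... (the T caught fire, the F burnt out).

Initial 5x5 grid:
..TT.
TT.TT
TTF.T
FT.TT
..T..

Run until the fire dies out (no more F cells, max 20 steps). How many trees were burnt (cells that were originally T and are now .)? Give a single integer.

Step 1: +3 fires, +2 burnt (F count now 3)
Step 2: +2 fires, +3 burnt (F count now 2)
Step 3: +0 fires, +2 burnt (F count now 0)
Fire out after step 3
Initially T: 13, now '.': 17
Total burnt (originally-T cells now '.'): 5

Answer: 5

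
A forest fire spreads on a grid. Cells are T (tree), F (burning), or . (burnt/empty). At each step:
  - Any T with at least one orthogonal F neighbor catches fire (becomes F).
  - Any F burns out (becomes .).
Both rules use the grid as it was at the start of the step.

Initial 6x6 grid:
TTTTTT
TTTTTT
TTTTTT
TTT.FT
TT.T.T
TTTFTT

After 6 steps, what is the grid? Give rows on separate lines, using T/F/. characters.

Step 1: 5 trees catch fire, 2 burn out
  TTTTTT
  TTTTTT
  TTTTFT
  TTT..F
  TT.F.T
  TTF.FT
Step 2: 6 trees catch fire, 5 burn out
  TTTTTT
  TTTTFT
  TTTF.F
  TTT...
  TT...F
  TF...F
Step 3: 6 trees catch fire, 6 burn out
  TTTTFT
  TTTF.F
  TTF...
  TTT...
  TF....
  F.....
Step 4: 7 trees catch fire, 6 burn out
  TTTF.F
  TTF...
  TF....
  TFF...
  F.....
  ......
Step 5: 4 trees catch fire, 7 burn out
  TTF...
  TF....
  F.....
  F.....
  ......
  ......
Step 6: 2 trees catch fire, 4 burn out
  TF....
  F.....
  ......
  ......
  ......
  ......

TF....
F.....
......
......
......
......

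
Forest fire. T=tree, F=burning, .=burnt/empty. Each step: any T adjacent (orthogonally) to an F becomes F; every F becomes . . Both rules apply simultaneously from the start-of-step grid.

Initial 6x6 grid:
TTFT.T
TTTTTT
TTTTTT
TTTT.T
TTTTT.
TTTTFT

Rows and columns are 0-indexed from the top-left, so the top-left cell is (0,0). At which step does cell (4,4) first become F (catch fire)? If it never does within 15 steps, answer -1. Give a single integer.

Step 1: cell (4,4)='F' (+6 fires, +2 burnt)
  -> target ignites at step 1
Step 2: cell (4,4)='.' (+6 fires, +6 burnt)
Step 3: cell (4,4)='.' (+8 fires, +6 burnt)
Step 4: cell (4,4)='.' (+6 fires, +8 burnt)
Step 5: cell (4,4)='.' (+4 fires, +6 burnt)
Step 6: cell (4,4)='.' (+1 fires, +4 burnt)
Step 7: cell (4,4)='.' (+0 fires, +1 burnt)
  fire out at step 7

1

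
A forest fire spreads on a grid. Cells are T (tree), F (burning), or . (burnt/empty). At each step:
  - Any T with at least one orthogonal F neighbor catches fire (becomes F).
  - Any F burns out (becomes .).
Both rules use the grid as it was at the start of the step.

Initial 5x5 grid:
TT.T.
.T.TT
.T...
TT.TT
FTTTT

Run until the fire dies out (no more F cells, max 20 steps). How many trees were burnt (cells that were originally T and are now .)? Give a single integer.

Answer: 12

Derivation:
Step 1: +2 fires, +1 burnt (F count now 2)
Step 2: +2 fires, +2 burnt (F count now 2)
Step 3: +2 fires, +2 burnt (F count now 2)
Step 4: +3 fires, +2 burnt (F count now 3)
Step 5: +2 fires, +3 burnt (F count now 2)
Step 6: +1 fires, +2 burnt (F count now 1)
Step 7: +0 fires, +1 burnt (F count now 0)
Fire out after step 7
Initially T: 15, now '.': 22
Total burnt (originally-T cells now '.'): 12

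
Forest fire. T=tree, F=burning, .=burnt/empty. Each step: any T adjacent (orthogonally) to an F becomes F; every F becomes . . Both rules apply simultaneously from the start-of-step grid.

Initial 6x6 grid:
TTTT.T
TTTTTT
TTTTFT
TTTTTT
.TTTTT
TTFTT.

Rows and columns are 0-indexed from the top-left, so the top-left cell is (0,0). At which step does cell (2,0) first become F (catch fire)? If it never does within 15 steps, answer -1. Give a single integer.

Step 1: cell (2,0)='T' (+7 fires, +2 burnt)
Step 2: cell (2,0)='T' (+11 fires, +7 burnt)
Step 3: cell (2,0)='T' (+6 fires, +11 burnt)
Step 4: cell (2,0)='F' (+4 fires, +6 burnt)
  -> target ignites at step 4
Step 5: cell (2,0)='.' (+2 fires, +4 burnt)
Step 6: cell (2,0)='.' (+1 fires, +2 burnt)
Step 7: cell (2,0)='.' (+0 fires, +1 burnt)
  fire out at step 7

4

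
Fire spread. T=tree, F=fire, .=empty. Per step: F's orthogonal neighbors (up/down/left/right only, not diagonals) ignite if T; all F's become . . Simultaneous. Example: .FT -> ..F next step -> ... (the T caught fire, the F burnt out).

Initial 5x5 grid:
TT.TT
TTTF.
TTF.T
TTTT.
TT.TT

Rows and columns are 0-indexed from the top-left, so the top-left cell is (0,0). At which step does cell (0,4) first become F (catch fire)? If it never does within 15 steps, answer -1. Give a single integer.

Step 1: cell (0,4)='T' (+4 fires, +2 burnt)
Step 2: cell (0,4)='F' (+5 fires, +4 burnt)
  -> target ignites at step 2
Step 3: cell (0,4)='.' (+5 fires, +5 burnt)
Step 4: cell (0,4)='.' (+3 fires, +5 burnt)
Step 5: cell (0,4)='.' (+0 fires, +3 burnt)
  fire out at step 5

2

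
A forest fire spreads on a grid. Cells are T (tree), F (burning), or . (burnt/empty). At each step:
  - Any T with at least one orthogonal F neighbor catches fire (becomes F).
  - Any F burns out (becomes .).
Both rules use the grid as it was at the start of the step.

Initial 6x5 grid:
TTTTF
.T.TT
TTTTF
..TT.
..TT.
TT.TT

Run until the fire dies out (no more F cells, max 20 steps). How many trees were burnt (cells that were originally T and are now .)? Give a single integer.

Answer: 17

Derivation:
Step 1: +3 fires, +2 burnt (F count now 3)
Step 2: +4 fires, +3 burnt (F count now 4)
Step 3: +4 fires, +4 burnt (F count now 4)
Step 4: +5 fires, +4 burnt (F count now 5)
Step 5: +1 fires, +5 burnt (F count now 1)
Step 6: +0 fires, +1 burnt (F count now 0)
Fire out after step 6
Initially T: 19, now '.': 28
Total burnt (originally-T cells now '.'): 17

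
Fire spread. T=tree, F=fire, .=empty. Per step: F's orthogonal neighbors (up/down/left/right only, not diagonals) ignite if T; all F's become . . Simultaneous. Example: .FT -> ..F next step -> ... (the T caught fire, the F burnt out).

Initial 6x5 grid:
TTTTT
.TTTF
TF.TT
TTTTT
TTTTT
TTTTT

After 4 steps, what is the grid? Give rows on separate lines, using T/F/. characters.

Step 1: 6 trees catch fire, 2 burn out
  TTTTF
  .FTF.
  F..TF
  TFTTT
  TTTTT
  TTTTT
Step 2: 8 trees catch fire, 6 burn out
  TFTF.
  ..F..
  ...F.
  F.FTF
  TFTTT
  TTTTT
Step 3: 7 trees catch fire, 8 burn out
  F.F..
  .....
  .....
  ...F.
  F.FTF
  TFTTT
Step 4: 4 trees catch fire, 7 burn out
  .....
  .....
  .....
  .....
  ...F.
  F.FTF

.....
.....
.....
.....
...F.
F.FTF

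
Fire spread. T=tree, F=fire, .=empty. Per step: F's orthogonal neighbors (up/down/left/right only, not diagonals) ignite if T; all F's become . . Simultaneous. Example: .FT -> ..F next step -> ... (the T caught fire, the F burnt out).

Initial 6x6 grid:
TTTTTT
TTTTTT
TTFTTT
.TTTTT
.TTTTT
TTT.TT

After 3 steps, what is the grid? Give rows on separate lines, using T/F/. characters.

Step 1: 4 trees catch fire, 1 burn out
  TTTTTT
  TTFTTT
  TF.FTT
  .TFTTT
  .TTTTT
  TTT.TT
Step 2: 8 trees catch fire, 4 burn out
  TTFTTT
  TF.FTT
  F...FT
  .F.FTT
  .TFTTT
  TTT.TT
Step 3: 9 trees catch fire, 8 burn out
  TF.FTT
  F...FT
  .....F
  ....FT
  .F.FTT
  TTF.TT

TF.FTT
F...FT
.....F
....FT
.F.FTT
TTF.TT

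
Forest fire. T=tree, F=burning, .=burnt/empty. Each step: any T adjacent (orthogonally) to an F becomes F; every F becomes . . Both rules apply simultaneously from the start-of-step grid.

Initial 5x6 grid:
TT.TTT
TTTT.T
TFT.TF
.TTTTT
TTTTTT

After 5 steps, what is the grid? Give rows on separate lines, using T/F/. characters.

Step 1: 7 trees catch fire, 2 burn out
  TT.TTT
  TFTT.F
  F.F.F.
  .FTTTF
  TTTTTT
Step 2: 8 trees catch fire, 7 burn out
  TF.TTF
  F.FT..
  ......
  ..FTF.
  TFTTTF
Step 3: 7 trees catch fire, 8 burn out
  F..TF.
  ...F..
  ......
  ...F..
  F.FTF.
Step 4: 2 trees catch fire, 7 burn out
  ...F..
  ......
  ......
  ......
  ...F..
Step 5: 0 trees catch fire, 2 burn out
  ......
  ......
  ......
  ......
  ......

......
......
......
......
......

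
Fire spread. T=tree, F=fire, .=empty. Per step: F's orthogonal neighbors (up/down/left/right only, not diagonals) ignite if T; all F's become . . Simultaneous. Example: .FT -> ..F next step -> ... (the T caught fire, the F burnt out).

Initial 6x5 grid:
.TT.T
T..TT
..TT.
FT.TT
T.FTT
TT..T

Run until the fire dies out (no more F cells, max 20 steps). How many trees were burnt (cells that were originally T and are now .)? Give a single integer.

Step 1: +3 fires, +2 burnt (F count now 3)
Step 2: +3 fires, +3 burnt (F count now 3)
Step 3: +4 fires, +3 burnt (F count now 4)
Step 4: +2 fires, +4 burnt (F count now 2)
Step 5: +1 fires, +2 burnt (F count now 1)
Step 6: +1 fires, +1 burnt (F count now 1)
Step 7: +0 fires, +1 burnt (F count now 0)
Fire out after step 7
Initially T: 17, now '.': 27
Total burnt (originally-T cells now '.'): 14

Answer: 14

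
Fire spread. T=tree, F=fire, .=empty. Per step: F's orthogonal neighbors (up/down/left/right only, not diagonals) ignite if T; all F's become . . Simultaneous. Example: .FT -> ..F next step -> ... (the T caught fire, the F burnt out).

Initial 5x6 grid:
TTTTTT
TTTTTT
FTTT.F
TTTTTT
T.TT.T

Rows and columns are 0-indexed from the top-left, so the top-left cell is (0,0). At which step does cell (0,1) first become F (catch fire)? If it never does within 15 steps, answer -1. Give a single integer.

Step 1: cell (0,1)='T' (+5 fires, +2 burnt)
Step 2: cell (0,1)='T' (+9 fires, +5 burnt)
Step 3: cell (0,1)='F' (+7 fires, +9 burnt)
  -> target ignites at step 3
Step 4: cell (0,1)='.' (+4 fires, +7 burnt)
Step 5: cell (0,1)='.' (+0 fires, +4 burnt)
  fire out at step 5

3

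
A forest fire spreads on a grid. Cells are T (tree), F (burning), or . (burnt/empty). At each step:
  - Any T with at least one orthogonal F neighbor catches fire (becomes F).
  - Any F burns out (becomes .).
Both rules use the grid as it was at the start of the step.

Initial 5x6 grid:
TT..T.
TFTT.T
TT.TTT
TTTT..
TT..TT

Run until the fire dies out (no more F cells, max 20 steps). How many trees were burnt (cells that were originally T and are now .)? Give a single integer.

Step 1: +4 fires, +1 burnt (F count now 4)
Step 2: +4 fires, +4 burnt (F count now 4)
Step 3: +4 fires, +4 burnt (F count now 4)
Step 4: +3 fires, +4 burnt (F count now 3)
Step 5: +1 fires, +3 burnt (F count now 1)
Step 6: +1 fires, +1 burnt (F count now 1)
Step 7: +0 fires, +1 burnt (F count now 0)
Fire out after step 7
Initially T: 20, now '.': 27
Total burnt (originally-T cells now '.'): 17

Answer: 17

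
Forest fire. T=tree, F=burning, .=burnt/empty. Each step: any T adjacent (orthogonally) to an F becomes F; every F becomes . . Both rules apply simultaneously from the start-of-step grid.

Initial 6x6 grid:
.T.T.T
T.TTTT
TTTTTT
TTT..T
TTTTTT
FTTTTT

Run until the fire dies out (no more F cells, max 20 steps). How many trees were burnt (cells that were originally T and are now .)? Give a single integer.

Answer: 28

Derivation:
Step 1: +2 fires, +1 burnt (F count now 2)
Step 2: +3 fires, +2 burnt (F count now 3)
Step 3: +4 fires, +3 burnt (F count now 4)
Step 4: +5 fires, +4 burnt (F count now 5)
Step 5: +3 fires, +5 burnt (F count now 3)
Step 6: +3 fires, +3 burnt (F count now 3)
Step 7: +3 fires, +3 burnt (F count now 3)
Step 8: +3 fires, +3 burnt (F count now 3)
Step 9: +1 fires, +3 burnt (F count now 1)
Step 10: +1 fires, +1 burnt (F count now 1)
Step 11: +0 fires, +1 burnt (F count now 0)
Fire out after step 11
Initially T: 29, now '.': 35
Total burnt (originally-T cells now '.'): 28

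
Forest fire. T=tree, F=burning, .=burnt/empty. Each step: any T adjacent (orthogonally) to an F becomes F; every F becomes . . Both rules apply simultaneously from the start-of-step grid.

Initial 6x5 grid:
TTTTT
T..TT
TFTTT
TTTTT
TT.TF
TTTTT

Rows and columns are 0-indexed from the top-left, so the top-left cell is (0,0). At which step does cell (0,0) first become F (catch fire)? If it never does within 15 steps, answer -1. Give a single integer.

Step 1: cell (0,0)='T' (+6 fires, +2 burnt)
Step 2: cell (0,0)='T' (+8 fires, +6 burnt)
Step 3: cell (0,0)='F' (+6 fires, +8 burnt)
  -> target ignites at step 3
Step 4: cell (0,0)='.' (+4 fires, +6 burnt)
Step 5: cell (0,0)='.' (+1 fires, +4 burnt)
Step 6: cell (0,0)='.' (+0 fires, +1 burnt)
  fire out at step 6

3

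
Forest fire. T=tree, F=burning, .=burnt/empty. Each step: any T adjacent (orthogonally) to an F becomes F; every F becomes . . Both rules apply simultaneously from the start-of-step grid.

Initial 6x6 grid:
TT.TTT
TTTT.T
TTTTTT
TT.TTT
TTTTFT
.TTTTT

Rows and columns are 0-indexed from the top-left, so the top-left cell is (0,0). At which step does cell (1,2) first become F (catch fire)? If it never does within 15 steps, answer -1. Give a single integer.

Step 1: cell (1,2)='T' (+4 fires, +1 burnt)
Step 2: cell (1,2)='T' (+6 fires, +4 burnt)
Step 3: cell (1,2)='T' (+4 fires, +6 burnt)
Step 4: cell (1,2)='T' (+6 fires, +4 burnt)
Step 5: cell (1,2)='F' (+5 fires, +6 burnt)
  -> target ignites at step 5
Step 6: cell (1,2)='.' (+3 fires, +5 burnt)
Step 7: cell (1,2)='.' (+2 fires, +3 burnt)
Step 8: cell (1,2)='.' (+1 fires, +2 burnt)
Step 9: cell (1,2)='.' (+0 fires, +1 burnt)
  fire out at step 9

5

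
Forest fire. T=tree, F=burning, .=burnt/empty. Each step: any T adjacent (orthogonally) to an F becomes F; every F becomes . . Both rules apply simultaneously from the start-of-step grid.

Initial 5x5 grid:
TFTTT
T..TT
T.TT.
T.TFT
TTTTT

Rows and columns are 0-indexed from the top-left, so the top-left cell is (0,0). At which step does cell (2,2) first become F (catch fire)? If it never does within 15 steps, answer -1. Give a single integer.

Step 1: cell (2,2)='T' (+6 fires, +2 burnt)
Step 2: cell (2,2)='F' (+6 fires, +6 burnt)
  -> target ignites at step 2
Step 3: cell (2,2)='.' (+4 fires, +6 burnt)
Step 4: cell (2,2)='.' (+2 fires, +4 burnt)
Step 5: cell (2,2)='.' (+0 fires, +2 burnt)
  fire out at step 5

2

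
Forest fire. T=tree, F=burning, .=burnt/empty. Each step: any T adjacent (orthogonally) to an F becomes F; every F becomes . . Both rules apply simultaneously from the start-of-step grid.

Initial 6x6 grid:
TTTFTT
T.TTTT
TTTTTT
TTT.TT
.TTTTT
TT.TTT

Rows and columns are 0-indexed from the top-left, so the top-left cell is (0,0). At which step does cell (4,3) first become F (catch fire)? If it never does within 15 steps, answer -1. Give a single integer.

Step 1: cell (4,3)='T' (+3 fires, +1 burnt)
Step 2: cell (4,3)='T' (+5 fires, +3 burnt)
Step 3: cell (4,3)='T' (+4 fires, +5 burnt)
Step 4: cell (4,3)='T' (+5 fires, +4 burnt)
Step 5: cell (4,3)='T' (+5 fires, +5 burnt)
Step 6: cell (4,3)='F' (+5 fires, +5 burnt)
  -> target ignites at step 6
Step 7: cell (4,3)='.' (+3 fires, +5 burnt)
Step 8: cell (4,3)='.' (+1 fires, +3 burnt)
Step 9: cell (4,3)='.' (+0 fires, +1 burnt)
  fire out at step 9

6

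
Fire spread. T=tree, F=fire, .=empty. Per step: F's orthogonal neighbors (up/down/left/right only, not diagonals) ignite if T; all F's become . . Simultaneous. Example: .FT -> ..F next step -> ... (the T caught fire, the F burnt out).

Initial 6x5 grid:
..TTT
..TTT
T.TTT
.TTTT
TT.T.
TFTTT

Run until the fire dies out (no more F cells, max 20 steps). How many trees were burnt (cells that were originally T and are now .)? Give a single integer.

Step 1: +3 fires, +1 burnt (F count now 3)
Step 2: +3 fires, +3 burnt (F count now 3)
Step 3: +3 fires, +3 burnt (F count now 3)
Step 4: +2 fires, +3 burnt (F count now 2)
Step 5: +3 fires, +2 burnt (F count now 3)
Step 6: +3 fires, +3 burnt (F count now 3)
Step 7: +2 fires, +3 burnt (F count now 2)
Step 8: +1 fires, +2 burnt (F count now 1)
Step 9: +0 fires, +1 burnt (F count now 0)
Fire out after step 9
Initially T: 21, now '.': 29
Total burnt (originally-T cells now '.'): 20

Answer: 20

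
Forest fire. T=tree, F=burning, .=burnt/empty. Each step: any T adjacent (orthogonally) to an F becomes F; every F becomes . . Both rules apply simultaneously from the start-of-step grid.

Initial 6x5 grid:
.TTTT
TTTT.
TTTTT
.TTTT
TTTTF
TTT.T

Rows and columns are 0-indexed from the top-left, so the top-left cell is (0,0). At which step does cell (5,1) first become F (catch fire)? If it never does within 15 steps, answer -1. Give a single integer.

Step 1: cell (5,1)='T' (+3 fires, +1 burnt)
Step 2: cell (5,1)='T' (+3 fires, +3 burnt)
Step 3: cell (5,1)='T' (+4 fires, +3 burnt)
Step 4: cell (5,1)='F' (+5 fires, +4 burnt)
  -> target ignites at step 4
Step 5: cell (5,1)='.' (+4 fires, +5 burnt)
Step 6: cell (5,1)='.' (+4 fires, +4 burnt)
Step 7: cell (5,1)='.' (+2 fires, +4 burnt)
Step 8: cell (5,1)='.' (+0 fires, +2 burnt)
  fire out at step 8

4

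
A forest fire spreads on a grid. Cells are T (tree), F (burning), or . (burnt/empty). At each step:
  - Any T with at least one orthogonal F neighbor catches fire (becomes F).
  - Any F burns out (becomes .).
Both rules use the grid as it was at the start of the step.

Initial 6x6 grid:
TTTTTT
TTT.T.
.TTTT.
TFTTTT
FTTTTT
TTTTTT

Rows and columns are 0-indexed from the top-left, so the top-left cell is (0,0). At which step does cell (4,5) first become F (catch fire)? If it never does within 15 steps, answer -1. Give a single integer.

Step 1: cell (4,5)='T' (+5 fires, +2 burnt)
Step 2: cell (4,5)='T' (+5 fires, +5 burnt)
Step 3: cell (4,5)='T' (+7 fires, +5 burnt)
Step 4: cell (4,5)='T' (+6 fires, +7 burnt)
Step 5: cell (4,5)='F' (+4 fires, +6 burnt)
  -> target ignites at step 5
Step 6: cell (4,5)='.' (+2 fires, +4 burnt)
Step 7: cell (4,5)='.' (+1 fires, +2 burnt)
Step 8: cell (4,5)='.' (+0 fires, +1 burnt)
  fire out at step 8

5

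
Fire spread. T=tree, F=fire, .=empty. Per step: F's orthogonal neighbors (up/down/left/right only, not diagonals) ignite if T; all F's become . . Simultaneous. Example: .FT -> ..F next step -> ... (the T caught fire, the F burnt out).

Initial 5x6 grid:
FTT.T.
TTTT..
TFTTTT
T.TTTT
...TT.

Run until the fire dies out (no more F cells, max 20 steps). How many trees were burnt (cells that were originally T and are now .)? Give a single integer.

Step 1: +5 fires, +2 burnt (F count now 5)
Step 2: +5 fires, +5 burnt (F count now 5)
Step 3: +3 fires, +5 burnt (F count now 3)
Step 4: +3 fires, +3 burnt (F count now 3)
Step 5: +2 fires, +3 burnt (F count now 2)
Step 6: +0 fires, +2 burnt (F count now 0)
Fire out after step 6
Initially T: 19, now '.': 29
Total burnt (originally-T cells now '.'): 18

Answer: 18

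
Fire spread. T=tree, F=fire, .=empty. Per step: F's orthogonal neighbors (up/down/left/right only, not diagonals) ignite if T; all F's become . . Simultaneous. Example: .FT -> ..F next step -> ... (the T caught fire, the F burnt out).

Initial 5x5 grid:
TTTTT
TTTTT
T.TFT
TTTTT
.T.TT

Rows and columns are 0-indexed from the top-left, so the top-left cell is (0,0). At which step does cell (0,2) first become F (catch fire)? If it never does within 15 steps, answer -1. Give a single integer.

Step 1: cell (0,2)='T' (+4 fires, +1 burnt)
Step 2: cell (0,2)='T' (+6 fires, +4 burnt)
Step 3: cell (0,2)='F' (+5 fires, +6 burnt)
  -> target ignites at step 3
Step 4: cell (0,2)='.' (+4 fires, +5 burnt)
Step 5: cell (0,2)='.' (+2 fires, +4 burnt)
Step 6: cell (0,2)='.' (+0 fires, +2 burnt)
  fire out at step 6

3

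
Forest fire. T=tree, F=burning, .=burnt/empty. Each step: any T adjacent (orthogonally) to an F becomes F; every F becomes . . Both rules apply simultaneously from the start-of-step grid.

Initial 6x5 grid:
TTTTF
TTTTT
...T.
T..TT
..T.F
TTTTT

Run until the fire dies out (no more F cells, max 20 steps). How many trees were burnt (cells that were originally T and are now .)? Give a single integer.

Answer: 18

Derivation:
Step 1: +4 fires, +2 burnt (F count now 4)
Step 2: +4 fires, +4 burnt (F count now 4)
Step 3: +4 fires, +4 burnt (F count now 4)
Step 4: +4 fires, +4 burnt (F count now 4)
Step 5: +2 fires, +4 burnt (F count now 2)
Step 6: +0 fires, +2 burnt (F count now 0)
Fire out after step 6
Initially T: 19, now '.': 29
Total burnt (originally-T cells now '.'): 18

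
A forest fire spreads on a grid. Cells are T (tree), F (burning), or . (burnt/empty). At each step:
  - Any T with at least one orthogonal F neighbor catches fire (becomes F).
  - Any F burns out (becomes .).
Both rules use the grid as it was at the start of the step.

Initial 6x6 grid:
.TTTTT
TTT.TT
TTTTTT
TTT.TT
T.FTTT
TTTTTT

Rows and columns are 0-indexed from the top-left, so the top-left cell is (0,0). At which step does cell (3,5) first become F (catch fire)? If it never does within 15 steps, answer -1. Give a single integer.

Step 1: cell (3,5)='T' (+3 fires, +1 burnt)
Step 2: cell (3,5)='T' (+5 fires, +3 burnt)
Step 3: cell (3,5)='T' (+8 fires, +5 burnt)
Step 4: cell (3,5)='F' (+7 fires, +8 burnt)
  -> target ignites at step 4
Step 5: cell (3,5)='.' (+5 fires, +7 burnt)
Step 6: cell (3,5)='.' (+2 fires, +5 burnt)
Step 7: cell (3,5)='.' (+1 fires, +2 burnt)
Step 8: cell (3,5)='.' (+0 fires, +1 burnt)
  fire out at step 8

4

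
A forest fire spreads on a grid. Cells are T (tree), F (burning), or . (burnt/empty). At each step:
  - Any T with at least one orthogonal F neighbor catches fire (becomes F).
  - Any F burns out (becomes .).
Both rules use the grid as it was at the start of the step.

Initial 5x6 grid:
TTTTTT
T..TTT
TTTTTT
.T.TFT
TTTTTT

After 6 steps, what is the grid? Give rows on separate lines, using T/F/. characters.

Step 1: 4 trees catch fire, 1 burn out
  TTTTTT
  T..TTT
  TTTTFT
  .T.F.F
  TTTTFT
Step 2: 5 trees catch fire, 4 burn out
  TTTTTT
  T..TFT
  TTTF.F
  .T....
  TTTF.F
Step 3: 5 trees catch fire, 5 burn out
  TTTTFT
  T..F.F
  TTF...
  .T....
  TTF...
Step 4: 4 trees catch fire, 5 burn out
  TTTF.F
  T.....
  TF....
  .T....
  TF....
Step 5: 4 trees catch fire, 4 burn out
  TTF...
  T.....
  F.....
  .F....
  F.....
Step 6: 2 trees catch fire, 4 burn out
  TF....
  F.....
  ......
  ......
  ......

TF....
F.....
......
......
......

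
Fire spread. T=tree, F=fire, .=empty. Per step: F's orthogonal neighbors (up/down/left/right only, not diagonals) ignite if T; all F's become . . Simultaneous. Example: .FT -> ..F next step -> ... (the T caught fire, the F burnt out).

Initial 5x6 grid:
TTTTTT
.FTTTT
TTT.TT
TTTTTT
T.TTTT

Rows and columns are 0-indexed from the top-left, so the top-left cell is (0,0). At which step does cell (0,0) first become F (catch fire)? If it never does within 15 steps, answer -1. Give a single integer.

Step 1: cell (0,0)='T' (+3 fires, +1 burnt)
Step 2: cell (0,0)='F' (+6 fires, +3 burnt)
  -> target ignites at step 2
Step 3: cell (0,0)='.' (+4 fires, +6 burnt)
Step 4: cell (0,0)='.' (+6 fires, +4 burnt)
Step 5: cell (0,0)='.' (+4 fires, +6 burnt)
Step 6: cell (0,0)='.' (+2 fires, +4 burnt)
Step 7: cell (0,0)='.' (+1 fires, +2 burnt)
Step 8: cell (0,0)='.' (+0 fires, +1 burnt)
  fire out at step 8

2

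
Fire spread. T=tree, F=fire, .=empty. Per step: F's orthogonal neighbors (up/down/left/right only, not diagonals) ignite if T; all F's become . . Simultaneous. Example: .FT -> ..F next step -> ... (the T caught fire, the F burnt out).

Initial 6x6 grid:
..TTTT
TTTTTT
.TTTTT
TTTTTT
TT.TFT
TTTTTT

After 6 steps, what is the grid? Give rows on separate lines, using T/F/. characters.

Step 1: 4 trees catch fire, 1 burn out
  ..TTTT
  TTTTTT
  .TTTTT
  TTTTFT
  TT.F.F
  TTTTFT
Step 2: 5 trees catch fire, 4 burn out
  ..TTTT
  TTTTTT
  .TTTFT
  TTTF.F
  TT....
  TTTF.F
Step 3: 5 trees catch fire, 5 burn out
  ..TTTT
  TTTTFT
  .TTF.F
  TTF...
  TT....
  TTF...
Step 4: 6 trees catch fire, 5 burn out
  ..TTFT
  TTTF.F
  .TF...
  TF....
  TT....
  TF....
Step 5: 7 trees catch fire, 6 burn out
  ..TF.F
  TTF...
  .F....
  F.....
  TF....
  F.....
Step 6: 3 trees catch fire, 7 burn out
  ..F...
  TF....
  ......
  ......
  F.....
  ......

..F...
TF....
......
......
F.....
......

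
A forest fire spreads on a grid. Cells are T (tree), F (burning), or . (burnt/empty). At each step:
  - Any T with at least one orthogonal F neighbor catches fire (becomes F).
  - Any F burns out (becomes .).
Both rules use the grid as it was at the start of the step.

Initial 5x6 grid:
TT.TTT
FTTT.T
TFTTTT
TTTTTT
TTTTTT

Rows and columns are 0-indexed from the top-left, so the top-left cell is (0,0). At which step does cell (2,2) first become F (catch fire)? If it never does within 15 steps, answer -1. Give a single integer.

Step 1: cell (2,2)='F' (+5 fires, +2 burnt)
  -> target ignites at step 1
Step 2: cell (2,2)='.' (+6 fires, +5 burnt)
Step 3: cell (2,2)='.' (+5 fires, +6 burnt)
Step 4: cell (2,2)='.' (+4 fires, +5 burnt)
Step 5: cell (2,2)='.' (+4 fires, +4 burnt)
Step 6: cell (2,2)='.' (+2 fires, +4 burnt)
Step 7: cell (2,2)='.' (+0 fires, +2 burnt)
  fire out at step 7

1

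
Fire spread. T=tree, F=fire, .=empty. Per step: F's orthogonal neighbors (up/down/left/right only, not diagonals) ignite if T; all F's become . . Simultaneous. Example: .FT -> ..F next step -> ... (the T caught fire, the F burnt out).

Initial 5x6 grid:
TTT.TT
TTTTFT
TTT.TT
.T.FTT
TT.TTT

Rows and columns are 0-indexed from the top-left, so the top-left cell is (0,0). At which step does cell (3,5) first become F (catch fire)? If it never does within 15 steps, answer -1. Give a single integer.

Step 1: cell (3,5)='T' (+6 fires, +2 burnt)
Step 2: cell (3,5)='F' (+5 fires, +6 burnt)
  -> target ignites at step 2
Step 3: cell (3,5)='.' (+4 fires, +5 burnt)
Step 4: cell (3,5)='.' (+3 fires, +4 burnt)
Step 5: cell (3,5)='.' (+3 fires, +3 burnt)
Step 6: cell (3,5)='.' (+1 fires, +3 burnt)
Step 7: cell (3,5)='.' (+1 fires, +1 burnt)
Step 8: cell (3,5)='.' (+0 fires, +1 burnt)
  fire out at step 8

2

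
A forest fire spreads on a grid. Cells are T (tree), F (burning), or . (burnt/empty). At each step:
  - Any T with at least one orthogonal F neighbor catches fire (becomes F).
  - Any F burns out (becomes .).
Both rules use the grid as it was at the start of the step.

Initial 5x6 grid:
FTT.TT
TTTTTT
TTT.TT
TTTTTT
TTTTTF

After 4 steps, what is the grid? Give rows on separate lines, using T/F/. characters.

Step 1: 4 trees catch fire, 2 burn out
  .FT.TT
  FTTTTT
  TTT.TT
  TTTTTF
  TTTTF.
Step 2: 6 trees catch fire, 4 burn out
  ..F.TT
  .FTTTT
  FTT.TF
  TTTTF.
  TTTF..
Step 3: 7 trees catch fire, 6 burn out
  ....TT
  ..FTTF
  .FT.F.
  FTTF..
  TTF...
Step 4: 8 trees catch fire, 7 burn out
  ....TF
  ...FF.
  ..F...
  .FF...
  FF....

....TF
...FF.
..F...
.FF...
FF....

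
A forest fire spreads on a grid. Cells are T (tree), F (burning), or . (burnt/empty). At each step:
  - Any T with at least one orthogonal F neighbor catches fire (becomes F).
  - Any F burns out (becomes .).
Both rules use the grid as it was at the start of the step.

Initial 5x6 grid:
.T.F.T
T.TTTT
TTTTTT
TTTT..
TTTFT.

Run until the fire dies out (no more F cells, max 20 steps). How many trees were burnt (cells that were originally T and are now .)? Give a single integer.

Answer: 20

Derivation:
Step 1: +4 fires, +2 burnt (F count now 4)
Step 2: +5 fires, +4 burnt (F count now 5)
Step 3: +5 fires, +5 burnt (F count now 5)
Step 4: +4 fires, +5 burnt (F count now 4)
Step 5: +1 fires, +4 burnt (F count now 1)
Step 6: +1 fires, +1 burnt (F count now 1)
Step 7: +0 fires, +1 burnt (F count now 0)
Fire out after step 7
Initially T: 21, now '.': 29
Total burnt (originally-T cells now '.'): 20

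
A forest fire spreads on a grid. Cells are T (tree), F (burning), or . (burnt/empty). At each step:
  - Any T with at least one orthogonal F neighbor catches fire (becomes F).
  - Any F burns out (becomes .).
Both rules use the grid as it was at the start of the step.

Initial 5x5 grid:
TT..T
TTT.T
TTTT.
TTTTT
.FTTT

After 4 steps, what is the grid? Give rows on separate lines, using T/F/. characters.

Step 1: 2 trees catch fire, 1 burn out
  TT..T
  TTT.T
  TTTT.
  TFTTT
  ..FTT
Step 2: 4 trees catch fire, 2 burn out
  TT..T
  TTT.T
  TFTT.
  F.FTT
  ...FT
Step 3: 5 trees catch fire, 4 burn out
  TT..T
  TFT.T
  F.FT.
  ...FT
  ....F
Step 4: 5 trees catch fire, 5 burn out
  TF..T
  F.F.T
  ...F.
  ....F
  .....

TF..T
F.F.T
...F.
....F
.....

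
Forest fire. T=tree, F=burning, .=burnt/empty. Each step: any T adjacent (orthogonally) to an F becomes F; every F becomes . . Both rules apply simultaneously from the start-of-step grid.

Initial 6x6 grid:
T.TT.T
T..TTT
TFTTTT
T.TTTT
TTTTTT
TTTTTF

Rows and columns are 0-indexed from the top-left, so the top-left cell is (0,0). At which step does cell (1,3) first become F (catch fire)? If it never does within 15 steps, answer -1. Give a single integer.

Step 1: cell (1,3)='T' (+4 fires, +2 burnt)
Step 2: cell (1,3)='T' (+7 fires, +4 burnt)
Step 3: cell (1,3)='F' (+10 fires, +7 burnt)
  -> target ignites at step 3
Step 4: cell (1,3)='.' (+6 fires, +10 burnt)
Step 5: cell (1,3)='.' (+2 fires, +6 burnt)
Step 6: cell (1,3)='.' (+0 fires, +2 burnt)
  fire out at step 6

3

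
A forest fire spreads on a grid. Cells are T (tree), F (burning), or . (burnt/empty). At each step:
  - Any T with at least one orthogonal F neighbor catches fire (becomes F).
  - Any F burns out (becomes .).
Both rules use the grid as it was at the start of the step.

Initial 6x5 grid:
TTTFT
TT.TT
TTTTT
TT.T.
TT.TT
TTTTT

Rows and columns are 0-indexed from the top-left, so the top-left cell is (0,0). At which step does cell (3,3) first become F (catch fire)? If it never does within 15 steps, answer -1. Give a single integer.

Step 1: cell (3,3)='T' (+3 fires, +1 burnt)
Step 2: cell (3,3)='T' (+3 fires, +3 burnt)
Step 3: cell (3,3)='F' (+5 fires, +3 burnt)
  -> target ignites at step 3
Step 4: cell (3,3)='.' (+3 fires, +5 burnt)
Step 5: cell (3,3)='.' (+4 fires, +3 burnt)
Step 6: cell (3,3)='.' (+4 fires, +4 burnt)
Step 7: cell (3,3)='.' (+2 fires, +4 burnt)
Step 8: cell (3,3)='.' (+1 fires, +2 burnt)
Step 9: cell (3,3)='.' (+0 fires, +1 burnt)
  fire out at step 9

3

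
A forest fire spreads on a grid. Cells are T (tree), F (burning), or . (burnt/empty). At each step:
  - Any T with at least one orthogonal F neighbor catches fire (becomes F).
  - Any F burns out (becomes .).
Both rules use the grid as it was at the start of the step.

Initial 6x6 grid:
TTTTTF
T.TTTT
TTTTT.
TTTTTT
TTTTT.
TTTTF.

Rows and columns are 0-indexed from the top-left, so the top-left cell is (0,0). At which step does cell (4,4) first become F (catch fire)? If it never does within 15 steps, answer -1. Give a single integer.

Step 1: cell (4,4)='F' (+4 fires, +2 burnt)
  -> target ignites at step 1
Step 2: cell (4,4)='.' (+5 fires, +4 burnt)
Step 3: cell (4,4)='.' (+7 fires, +5 burnt)
Step 4: cell (4,4)='.' (+6 fires, +7 burnt)
Step 5: cell (4,4)='.' (+4 fires, +6 burnt)
Step 6: cell (4,4)='.' (+3 fires, +4 burnt)
Step 7: cell (4,4)='.' (+1 fires, +3 burnt)
Step 8: cell (4,4)='.' (+0 fires, +1 burnt)
  fire out at step 8

1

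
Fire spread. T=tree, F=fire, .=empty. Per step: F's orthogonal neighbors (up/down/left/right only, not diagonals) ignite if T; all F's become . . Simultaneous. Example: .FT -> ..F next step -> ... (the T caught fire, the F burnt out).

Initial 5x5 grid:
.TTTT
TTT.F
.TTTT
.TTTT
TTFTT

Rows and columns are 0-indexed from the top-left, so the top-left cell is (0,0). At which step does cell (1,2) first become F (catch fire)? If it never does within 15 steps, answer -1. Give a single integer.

Step 1: cell (1,2)='T' (+5 fires, +2 burnt)
Step 2: cell (1,2)='T' (+8 fires, +5 burnt)
Step 3: cell (1,2)='F' (+3 fires, +8 burnt)
  -> target ignites at step 3
Step 4: cell (1,2)='.' (+2 fires, +3 burnt)
Step 5: cell (1,2)='.' (+1 fires, +2 burnt)
Step 6: cell (1,2)='.' (+0 fires, +1 burnt)
  fire out at step 6

3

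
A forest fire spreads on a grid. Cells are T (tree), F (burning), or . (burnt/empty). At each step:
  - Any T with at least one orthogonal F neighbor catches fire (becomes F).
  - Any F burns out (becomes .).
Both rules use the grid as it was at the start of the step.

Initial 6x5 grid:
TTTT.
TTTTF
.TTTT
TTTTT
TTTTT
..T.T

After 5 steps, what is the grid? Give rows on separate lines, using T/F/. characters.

Step 1: 2 trees catch fire, 1 burn out
  TTTT.
  TTTF.
  .TTTF
  TTTTT
  TTTTT
  ..T.T
Step 2: 4 trees catch fire, 2 burn out
  TTTF.
  TTF..
  .TTF.
  TTTTF
  TTTTT
  ..T.T
Step 3: 5 trees catch fire, 4 burn out
  TTF..
  TF...
  .TF..
  TTTF.
  TTTTF
  ..T.T
Step 4: 6 trees catch fire, 5 burn out
  TF...
  F....
  .F...
  TTF..
  TTTF.
  ..T.F
Step 5: 3 trees catch fire, 6 burn out
  F....
  .....
  .....
  TF...
  TTF..
  ..T..

F....
.....
.....
TF...
TTF..
..T..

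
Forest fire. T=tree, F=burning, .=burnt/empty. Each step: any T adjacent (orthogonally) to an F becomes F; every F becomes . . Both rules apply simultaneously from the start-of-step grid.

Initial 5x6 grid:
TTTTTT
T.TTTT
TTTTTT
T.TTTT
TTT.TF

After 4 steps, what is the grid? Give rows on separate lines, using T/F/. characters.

Step 1: 2 trees catch fire, 1 burn out
  TTTTTT
  T.TTTT
  TTTTTT
  T.TTTF
  TTT.F.
Step 2: 2 trees catch fire, 2 burn out
  TTTTTT
  T.TTTT
  TTTTTF
  T.TTF.
  TTT...
Step 3: 3 trees catch fire, 2 burn out
  TTTTTT
  T.TTTF
  TTTTF.
  T.TF..
  TTT...
Step 4: 4 trees catch fire, 3 burn out
  TTTTTF
  T.TTF.
  TTTF..
  T.F...
  TTT...

TTTTTF
T.TTF.
TTTF..
T.F...
TTT...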